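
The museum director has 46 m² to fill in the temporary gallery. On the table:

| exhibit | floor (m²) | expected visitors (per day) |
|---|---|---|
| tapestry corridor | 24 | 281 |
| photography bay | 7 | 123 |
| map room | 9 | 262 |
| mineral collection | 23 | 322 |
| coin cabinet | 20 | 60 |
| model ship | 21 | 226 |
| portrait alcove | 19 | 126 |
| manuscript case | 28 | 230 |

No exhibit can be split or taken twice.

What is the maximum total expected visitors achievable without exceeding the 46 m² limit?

Taking photography bay + map room + mineral collection: 39 m² used, 707 in expected visitors.
That's the maximum — no swap from here does better than 707.

707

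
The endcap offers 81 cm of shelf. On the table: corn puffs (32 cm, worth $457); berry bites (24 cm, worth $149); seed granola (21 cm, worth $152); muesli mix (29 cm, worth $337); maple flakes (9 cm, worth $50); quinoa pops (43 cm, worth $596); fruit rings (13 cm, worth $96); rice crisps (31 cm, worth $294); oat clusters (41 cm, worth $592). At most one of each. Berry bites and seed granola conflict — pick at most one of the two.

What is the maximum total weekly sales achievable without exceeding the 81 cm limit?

1053

Filling by ratio: corn puffs + oat clusters for 1049, with 8 cm left unused.
Dropping oat clusters frees 41 cm; slotting in quinoa pops (43 cm) lifts the total to 1053 at 75 cm.
That's the maximum — no feasible swap from here does better than 1053.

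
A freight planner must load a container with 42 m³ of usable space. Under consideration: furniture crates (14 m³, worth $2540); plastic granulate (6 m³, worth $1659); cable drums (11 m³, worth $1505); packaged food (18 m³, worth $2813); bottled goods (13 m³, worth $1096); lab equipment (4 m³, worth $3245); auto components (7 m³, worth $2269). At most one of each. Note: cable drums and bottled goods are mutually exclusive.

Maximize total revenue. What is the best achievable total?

11218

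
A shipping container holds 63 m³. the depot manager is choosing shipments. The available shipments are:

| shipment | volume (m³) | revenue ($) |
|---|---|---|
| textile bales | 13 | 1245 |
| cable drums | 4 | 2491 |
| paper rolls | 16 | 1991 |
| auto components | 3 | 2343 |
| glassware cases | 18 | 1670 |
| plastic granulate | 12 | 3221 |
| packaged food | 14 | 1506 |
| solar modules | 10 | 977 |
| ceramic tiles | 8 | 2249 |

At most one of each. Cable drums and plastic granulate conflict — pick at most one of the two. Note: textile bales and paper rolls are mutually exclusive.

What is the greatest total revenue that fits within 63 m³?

12287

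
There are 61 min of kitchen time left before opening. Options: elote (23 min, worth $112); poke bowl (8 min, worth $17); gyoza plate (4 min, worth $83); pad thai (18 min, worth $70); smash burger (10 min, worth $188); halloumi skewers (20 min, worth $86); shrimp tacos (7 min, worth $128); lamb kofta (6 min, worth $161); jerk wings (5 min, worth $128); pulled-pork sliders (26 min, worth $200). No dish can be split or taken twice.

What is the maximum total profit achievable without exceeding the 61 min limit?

Best packing: gyoza plate + smash burger + shrimp tacos + lamb kofta + jerk wings + pulled-pork sliders — 58 min, 888 total.
Nothing else within 61 min beats 888.

888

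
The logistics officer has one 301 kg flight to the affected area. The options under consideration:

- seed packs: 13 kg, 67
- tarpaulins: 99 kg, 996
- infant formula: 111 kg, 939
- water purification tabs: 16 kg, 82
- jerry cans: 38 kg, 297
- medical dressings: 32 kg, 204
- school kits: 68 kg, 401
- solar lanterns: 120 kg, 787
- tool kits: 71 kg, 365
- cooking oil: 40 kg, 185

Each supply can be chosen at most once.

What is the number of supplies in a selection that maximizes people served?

Best achievable people served is 2518.
One optimal bundle: tarpaulins + infant formula + water purification tabs + jerry cans + medical dressings (296 kg).
Every optimal selection uses 5 supplies.

5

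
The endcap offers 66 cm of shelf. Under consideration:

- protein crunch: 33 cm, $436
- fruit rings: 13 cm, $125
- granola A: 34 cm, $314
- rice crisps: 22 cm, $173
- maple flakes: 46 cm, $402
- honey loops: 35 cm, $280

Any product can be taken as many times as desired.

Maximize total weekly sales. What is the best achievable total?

Density check — protein crunch 13.21, fruit rings 9.62, granola A 9.24, maple flakes 8.74 are the best per cm.
The ratio ordering already packs tightly: 2×protein crunch, 66 cm, 872.

872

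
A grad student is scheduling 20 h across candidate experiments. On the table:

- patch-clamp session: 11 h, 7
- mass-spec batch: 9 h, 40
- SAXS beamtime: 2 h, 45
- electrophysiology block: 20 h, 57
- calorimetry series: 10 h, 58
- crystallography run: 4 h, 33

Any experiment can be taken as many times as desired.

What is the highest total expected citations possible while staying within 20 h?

Taking 10×SAXS beamtime: 20 h used, 450 in expected citations.

450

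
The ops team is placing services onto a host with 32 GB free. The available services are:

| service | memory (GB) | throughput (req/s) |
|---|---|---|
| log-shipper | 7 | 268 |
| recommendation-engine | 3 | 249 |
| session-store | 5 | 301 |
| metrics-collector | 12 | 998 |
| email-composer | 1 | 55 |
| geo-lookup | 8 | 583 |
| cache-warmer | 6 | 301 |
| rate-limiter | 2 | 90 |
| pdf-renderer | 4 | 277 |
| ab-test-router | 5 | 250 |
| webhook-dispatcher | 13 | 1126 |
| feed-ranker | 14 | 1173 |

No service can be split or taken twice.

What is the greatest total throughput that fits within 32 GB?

2650

Ranking by ratio (throughput/GB): webhook-dispatcher 86.62, feed-ranker 83.79, metrics-collector 83.17, recommendation-engine 83.00.
The ratio heuristic lands on recommendation-engine + email-composer + webhook-dispatcher + feed-ranker (2603) but leaves 1 GB idle.
Dropping email-composer and feed-ranker frees 15 GB; slotting in metrics-collector + pdf-renderer (16 GB) lifts the total to 2650 at 32 GB.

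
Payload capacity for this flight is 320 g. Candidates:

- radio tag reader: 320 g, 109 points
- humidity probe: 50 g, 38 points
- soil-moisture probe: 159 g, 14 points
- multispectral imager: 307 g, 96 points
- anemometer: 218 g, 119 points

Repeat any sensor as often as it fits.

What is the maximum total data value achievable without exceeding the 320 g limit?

The ratio ordering already packs tightly: 6×humidity probe, 300 g, 228.

228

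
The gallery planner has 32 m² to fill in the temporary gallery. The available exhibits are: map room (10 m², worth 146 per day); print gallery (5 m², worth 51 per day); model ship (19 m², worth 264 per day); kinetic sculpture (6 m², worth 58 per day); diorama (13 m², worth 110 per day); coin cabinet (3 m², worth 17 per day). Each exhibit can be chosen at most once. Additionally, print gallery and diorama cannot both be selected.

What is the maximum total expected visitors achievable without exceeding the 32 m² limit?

By expected visitors per m²: map room 14.60, model ship 13.89, print gallery 10.20 lead.
Taking map room + model ship + coin cabinet: 32 m² used, 427 in expected visitors.
The closest alternative, map room + model ship, reaches only 410.

427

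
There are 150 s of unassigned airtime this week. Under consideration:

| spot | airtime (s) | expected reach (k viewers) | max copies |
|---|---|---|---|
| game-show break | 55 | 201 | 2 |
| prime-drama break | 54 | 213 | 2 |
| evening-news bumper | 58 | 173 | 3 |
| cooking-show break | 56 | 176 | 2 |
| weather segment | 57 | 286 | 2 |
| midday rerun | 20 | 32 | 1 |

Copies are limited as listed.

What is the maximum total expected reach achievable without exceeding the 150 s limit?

604

Ranking by ratio (expected reach/s): weather segment 5.02, prime-drama break 3.94, game-show break 3.65, cooking-show break 3.14.
Taking 2×weather segment + midday rerun: 134 s used, 604 in expected reach.
That's the maximum — no swap from here does better than 604.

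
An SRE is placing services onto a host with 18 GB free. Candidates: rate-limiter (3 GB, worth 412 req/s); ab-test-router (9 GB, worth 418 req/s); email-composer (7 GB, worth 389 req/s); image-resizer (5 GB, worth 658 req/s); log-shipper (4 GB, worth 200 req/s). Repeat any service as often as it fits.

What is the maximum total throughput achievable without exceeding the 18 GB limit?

2472

Density check — rate-limiter 137.33, image-resizer 131.60, email-composer 55.57, log-shipper 50.00 are the best per GB.
Taking 6×rate-limiter: 18 GB used, 2472 in throughput.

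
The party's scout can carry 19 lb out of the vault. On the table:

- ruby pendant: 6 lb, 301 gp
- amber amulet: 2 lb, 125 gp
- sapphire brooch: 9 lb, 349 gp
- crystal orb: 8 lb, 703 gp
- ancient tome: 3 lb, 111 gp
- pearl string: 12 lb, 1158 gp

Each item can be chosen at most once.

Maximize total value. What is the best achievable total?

Filling by ratio: amber amulet + ancient tome + pearl string for 1394, with 2 lb left unused.
The 5 lb tied up in amber amulet and ancient tome is better spent on ruby pendant — total rises to 1459 (18 lb).

1459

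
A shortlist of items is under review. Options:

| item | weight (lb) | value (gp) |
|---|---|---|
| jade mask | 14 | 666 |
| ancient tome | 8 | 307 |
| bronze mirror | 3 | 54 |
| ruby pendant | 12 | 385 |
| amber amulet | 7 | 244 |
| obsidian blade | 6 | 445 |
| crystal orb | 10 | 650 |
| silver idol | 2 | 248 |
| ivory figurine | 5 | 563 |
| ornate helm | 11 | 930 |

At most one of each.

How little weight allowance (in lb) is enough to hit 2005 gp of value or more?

Look for the lowest-weight combination reaching 2005.
obsidian blade + silver idol + ivory figurine + ornate helm: 2186 value at 24 lb.
Below 24 lb the best achievable stays under 2005.

24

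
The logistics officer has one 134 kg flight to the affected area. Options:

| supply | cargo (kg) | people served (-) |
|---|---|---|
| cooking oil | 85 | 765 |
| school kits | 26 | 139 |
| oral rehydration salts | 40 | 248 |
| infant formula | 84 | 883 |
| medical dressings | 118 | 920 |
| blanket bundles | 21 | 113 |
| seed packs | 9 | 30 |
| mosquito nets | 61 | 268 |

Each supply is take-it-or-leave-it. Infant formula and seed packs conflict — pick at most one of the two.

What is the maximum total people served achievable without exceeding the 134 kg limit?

1135

Ranking by ratio (people served/kg): infant formula 10.51, cooking oil 9.00, medical dressings 7.80, oral rehydration salts 6.20.
School kits + infant formula + blanket bundles uses 131 of the 134 kg and totals 1135.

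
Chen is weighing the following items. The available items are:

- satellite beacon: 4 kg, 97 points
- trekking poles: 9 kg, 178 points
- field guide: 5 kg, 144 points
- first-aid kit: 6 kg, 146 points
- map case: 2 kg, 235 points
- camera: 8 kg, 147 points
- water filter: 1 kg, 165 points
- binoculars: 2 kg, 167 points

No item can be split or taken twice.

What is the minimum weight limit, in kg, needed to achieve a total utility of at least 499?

Minimise kg subject to total utility ≥ 499.
Taking map case + water filter + binoculars gives 567 (≥ 499) for 5 kg.
Any bundle with less than 5 kg falls short of 499.

5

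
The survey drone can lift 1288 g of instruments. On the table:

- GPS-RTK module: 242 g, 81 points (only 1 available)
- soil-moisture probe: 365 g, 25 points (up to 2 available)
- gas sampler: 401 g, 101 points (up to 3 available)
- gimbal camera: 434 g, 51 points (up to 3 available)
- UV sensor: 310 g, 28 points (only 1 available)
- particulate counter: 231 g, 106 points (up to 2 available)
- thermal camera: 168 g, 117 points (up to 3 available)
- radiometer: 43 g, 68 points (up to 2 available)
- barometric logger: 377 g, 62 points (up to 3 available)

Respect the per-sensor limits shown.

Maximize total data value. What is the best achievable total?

712

Greedy by ratio would take 2×particulate counter + 3×thermal camera + 2×radiometer: 1052 g used, total 699.
The 43 g tied up in radiometer is better spent on GPS-RTK module — total rises to 712 (1251 g).
Every other selection either busts 1288 g or exceeds an availability limit or fails to beat 712.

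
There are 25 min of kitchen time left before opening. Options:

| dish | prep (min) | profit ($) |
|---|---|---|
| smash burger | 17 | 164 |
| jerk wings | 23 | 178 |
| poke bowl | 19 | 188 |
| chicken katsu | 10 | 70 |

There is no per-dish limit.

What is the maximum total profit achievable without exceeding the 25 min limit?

188

Poke bowl uses 19 of the 25 min and totals 188.
The spare 6 min is too small for any remaining dish, and no exchange beats 188.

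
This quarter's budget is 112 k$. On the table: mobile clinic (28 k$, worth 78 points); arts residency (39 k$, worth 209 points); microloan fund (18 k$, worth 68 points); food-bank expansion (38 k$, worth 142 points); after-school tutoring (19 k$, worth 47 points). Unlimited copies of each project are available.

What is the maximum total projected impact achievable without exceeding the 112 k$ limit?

496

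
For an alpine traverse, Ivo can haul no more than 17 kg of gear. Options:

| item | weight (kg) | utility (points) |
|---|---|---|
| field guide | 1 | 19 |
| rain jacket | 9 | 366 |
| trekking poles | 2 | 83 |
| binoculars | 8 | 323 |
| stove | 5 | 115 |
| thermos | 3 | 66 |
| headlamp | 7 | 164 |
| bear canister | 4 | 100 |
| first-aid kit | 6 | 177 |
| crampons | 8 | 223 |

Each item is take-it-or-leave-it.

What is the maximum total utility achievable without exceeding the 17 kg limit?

689

Ranking by ratio (utility/kg): trekking poles 41.50, rain jacket 40.67, binoculars 40.38, first-aid kit 29.50.
Taking the top-ratio items first gives rain jacket + trekking poles + first-aid kit for 626 (17 kg).
Replace trekking poles and first-aid kit with binoculars: the trade gains 63 net, giving 689 at 17 kg.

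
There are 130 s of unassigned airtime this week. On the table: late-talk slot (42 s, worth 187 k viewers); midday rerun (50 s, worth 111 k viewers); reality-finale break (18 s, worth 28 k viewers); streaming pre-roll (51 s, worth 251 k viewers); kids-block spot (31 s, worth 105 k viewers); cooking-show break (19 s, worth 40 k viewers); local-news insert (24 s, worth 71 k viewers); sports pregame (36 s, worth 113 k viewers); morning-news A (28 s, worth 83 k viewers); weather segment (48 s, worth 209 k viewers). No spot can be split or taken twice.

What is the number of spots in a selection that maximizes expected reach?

Optimal total is 565.
streaming pre-roll + kids-block spot + weather segment hits 565 at 130 s.
Every optimal selection uses 3 spots.

3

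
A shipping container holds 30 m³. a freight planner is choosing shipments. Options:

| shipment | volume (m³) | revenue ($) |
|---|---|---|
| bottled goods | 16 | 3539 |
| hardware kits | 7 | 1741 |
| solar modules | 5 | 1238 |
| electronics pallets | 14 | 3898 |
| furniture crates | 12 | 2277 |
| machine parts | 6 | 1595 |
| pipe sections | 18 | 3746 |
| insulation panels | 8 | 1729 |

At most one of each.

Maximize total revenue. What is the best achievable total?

7437

Density check — electronics pallets 278.43, machine parts 265.83, hardware kits 248.71, solar modules 247.60 are the best per m³.
Taking the top-ratio shipments first gives hardware kits + electronics pallets + machine parts for 7234 (27 m³).
Replace hardware kits and machine parts with bottled goods: the trade gains 203 net, giving 7437 at 30 m³.
The closest alternative, hardware kits + electronics pallets + insulation panels, reaches only 7368.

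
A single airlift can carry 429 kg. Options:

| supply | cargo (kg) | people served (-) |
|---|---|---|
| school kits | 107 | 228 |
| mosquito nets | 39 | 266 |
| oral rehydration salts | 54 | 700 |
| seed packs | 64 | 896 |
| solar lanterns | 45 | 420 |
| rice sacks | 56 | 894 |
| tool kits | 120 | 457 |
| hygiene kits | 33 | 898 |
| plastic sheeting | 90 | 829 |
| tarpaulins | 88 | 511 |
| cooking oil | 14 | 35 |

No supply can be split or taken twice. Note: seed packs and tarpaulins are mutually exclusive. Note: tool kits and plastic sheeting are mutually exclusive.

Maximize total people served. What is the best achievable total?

4938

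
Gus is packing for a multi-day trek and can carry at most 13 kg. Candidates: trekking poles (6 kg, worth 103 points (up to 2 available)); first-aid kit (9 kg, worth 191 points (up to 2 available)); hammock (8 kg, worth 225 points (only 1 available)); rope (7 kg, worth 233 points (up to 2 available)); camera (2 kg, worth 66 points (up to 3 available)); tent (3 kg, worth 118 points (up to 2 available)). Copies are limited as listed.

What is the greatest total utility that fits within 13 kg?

469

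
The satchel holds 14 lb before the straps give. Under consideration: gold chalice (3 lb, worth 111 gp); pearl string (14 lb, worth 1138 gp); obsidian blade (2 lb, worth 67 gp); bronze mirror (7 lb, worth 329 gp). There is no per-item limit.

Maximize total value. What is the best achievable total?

1138

Density check — pearl string 81.29, bronze mirror 47.00, gold chalice 37.00 are the best per lb.
Best packing: pearl string — 14 lb, 1138 total.
No other feasible combination exceeds 1138.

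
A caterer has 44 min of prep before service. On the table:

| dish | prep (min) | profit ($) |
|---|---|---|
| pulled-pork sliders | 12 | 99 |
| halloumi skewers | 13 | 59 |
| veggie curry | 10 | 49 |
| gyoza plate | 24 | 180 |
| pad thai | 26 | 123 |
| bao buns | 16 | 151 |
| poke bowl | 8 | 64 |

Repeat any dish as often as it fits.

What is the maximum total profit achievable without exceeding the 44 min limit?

401

Pulled-pork sliders + 2×bao buns uses 44 of the 44 min and totals 401.
No other feasible combination exceeds 401.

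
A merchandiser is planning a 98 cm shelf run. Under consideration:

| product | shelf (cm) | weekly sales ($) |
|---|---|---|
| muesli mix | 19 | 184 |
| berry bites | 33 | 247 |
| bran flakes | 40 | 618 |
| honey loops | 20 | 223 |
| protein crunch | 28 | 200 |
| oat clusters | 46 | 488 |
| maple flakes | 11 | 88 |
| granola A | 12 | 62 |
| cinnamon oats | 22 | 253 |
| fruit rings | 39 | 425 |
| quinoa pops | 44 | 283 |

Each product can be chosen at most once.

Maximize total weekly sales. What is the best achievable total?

1227

Density check — bran flakes 15.45, cinnamon oats 11.50, honey loops 11.15 are the best per cm.
The ratio heuristic lands on bran flakes + honey loops + maple flakes + cinnamon oats (1182) but leaves 5 cm idle.
Using the slack differently, muesli mix + bran flakes + fruit rings comes to 1227 at 98 cm.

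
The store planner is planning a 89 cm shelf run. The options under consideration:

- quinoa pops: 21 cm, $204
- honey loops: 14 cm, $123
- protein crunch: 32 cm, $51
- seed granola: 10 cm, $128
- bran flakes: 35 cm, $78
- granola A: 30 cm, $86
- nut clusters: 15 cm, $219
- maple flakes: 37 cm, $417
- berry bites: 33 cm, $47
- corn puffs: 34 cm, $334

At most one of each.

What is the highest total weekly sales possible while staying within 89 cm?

Greedy by ratio would take quinoa pops + seed granola + nut clusters + maple flakes: 83 cm used, total 968.
The 31 cm tied up in quinoa pops and seed granola is better spent on corn puffs — total rises to 970 (86 cm).
Runner-up quinoa pops + seed granola + nut clusters + maple flakes tops out at 968.

970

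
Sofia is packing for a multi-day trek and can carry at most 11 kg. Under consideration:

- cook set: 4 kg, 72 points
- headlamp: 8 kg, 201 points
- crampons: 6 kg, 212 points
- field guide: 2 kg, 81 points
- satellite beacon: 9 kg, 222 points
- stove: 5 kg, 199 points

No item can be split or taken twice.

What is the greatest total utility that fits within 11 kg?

411

Density check — field guide 40.50, stove 39.80, crampons 35.33, headlamp 25.12 are the best per kg.
Taking the top-ratio items first gives cook set + field guide + stove for 352 (11 kg).
Replace cook set and field guide with crampons: the trade gains 59 net, giving 411 at 11 kg.
Next best is cook set + field guide + stove at 352 (11 kg) — short by 59.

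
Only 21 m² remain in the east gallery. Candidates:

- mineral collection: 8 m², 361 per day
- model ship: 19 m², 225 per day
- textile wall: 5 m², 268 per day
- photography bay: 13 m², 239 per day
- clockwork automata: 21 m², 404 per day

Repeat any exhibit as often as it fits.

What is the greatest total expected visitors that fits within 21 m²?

Ranking by ratio (expected visitors/m²): textile wall 53.60, mineral collection 45.12, clockwork automata 19.24.
Best packing: 4×textile wall — 20 m², 1072 total.
The spare 1 m² is too small for any remaining exhibit, and no exchange beats 1072.

1072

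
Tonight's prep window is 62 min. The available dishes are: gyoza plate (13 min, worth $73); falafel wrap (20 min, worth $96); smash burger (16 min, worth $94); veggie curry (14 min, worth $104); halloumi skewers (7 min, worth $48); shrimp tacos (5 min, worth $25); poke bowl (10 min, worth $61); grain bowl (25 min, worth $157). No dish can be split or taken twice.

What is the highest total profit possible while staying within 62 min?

Filling by ratio: veggie curry + halloumi skewers + shrimp tacos + poke bowl + grain bowl for 395, with 1 min left unused.
Dropping shrimp tacos and poke bowl frees 15 min; slotting in smash burger (16 min) lifts the total to 403 at 62 min.

403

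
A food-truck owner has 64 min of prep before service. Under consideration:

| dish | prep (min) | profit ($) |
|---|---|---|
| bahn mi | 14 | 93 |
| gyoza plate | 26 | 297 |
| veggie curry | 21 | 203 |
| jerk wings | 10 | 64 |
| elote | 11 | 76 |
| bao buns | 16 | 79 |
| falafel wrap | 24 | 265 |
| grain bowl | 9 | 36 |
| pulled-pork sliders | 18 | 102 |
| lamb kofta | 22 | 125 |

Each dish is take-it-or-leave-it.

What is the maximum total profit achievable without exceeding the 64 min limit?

The ratio heuristic lands on gyoza plate + elote + falafel wrap (638) but leaves 3 min idle.
Replace elote with bahn mi: the trade gains 17 net, giving 655 at 64 min.
The closest alternative, gyoza plate + elote + falafel wrap, reaches only 638.

655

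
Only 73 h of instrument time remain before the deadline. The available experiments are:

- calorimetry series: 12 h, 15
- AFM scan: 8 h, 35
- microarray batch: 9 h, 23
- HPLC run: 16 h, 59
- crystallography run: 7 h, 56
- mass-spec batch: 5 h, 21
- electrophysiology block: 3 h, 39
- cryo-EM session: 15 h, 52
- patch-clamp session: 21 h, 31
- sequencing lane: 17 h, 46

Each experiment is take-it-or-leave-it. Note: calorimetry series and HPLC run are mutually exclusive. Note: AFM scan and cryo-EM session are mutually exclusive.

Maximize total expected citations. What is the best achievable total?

Microarray batch + HPLC run + crystallography run + mass-spec batch + electrophysiology block + cryo-EM session + sequencing lane uses 72 of the 73 h and totals 296.
An exhaustive check of the 1024 subsets confirms 296.

296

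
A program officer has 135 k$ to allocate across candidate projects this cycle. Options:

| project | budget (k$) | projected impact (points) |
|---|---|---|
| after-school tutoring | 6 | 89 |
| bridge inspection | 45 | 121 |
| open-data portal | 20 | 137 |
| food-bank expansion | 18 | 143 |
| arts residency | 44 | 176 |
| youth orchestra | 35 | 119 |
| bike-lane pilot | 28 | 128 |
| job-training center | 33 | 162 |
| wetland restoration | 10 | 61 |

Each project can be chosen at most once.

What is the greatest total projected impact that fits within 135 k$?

A density-first pass picks after-school tutoring + open-data portal + food-bank expansion + bike-lane pilot + job-training center + wetland restoration — 720 at 115 k$.
Dropping bike-lane pilot frees 28 k$; slotting in arts residency (44 k$) lifts the total to 768 at 131 k$.
The closest alternative, after-school tutoring + open-data portal + food-bank expansion + arts residency + bike-lane pilot + wetland restoration, reaches only 734.

768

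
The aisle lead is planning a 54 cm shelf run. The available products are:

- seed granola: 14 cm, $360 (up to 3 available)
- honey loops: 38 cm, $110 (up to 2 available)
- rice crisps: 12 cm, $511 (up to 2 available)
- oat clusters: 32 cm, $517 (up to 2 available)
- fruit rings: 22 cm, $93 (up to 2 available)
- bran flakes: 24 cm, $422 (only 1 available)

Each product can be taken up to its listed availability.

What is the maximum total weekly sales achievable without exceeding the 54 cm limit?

Best packing: 2×seed granola + 2×rice crisps — 52 cm, 1742 total.
Every other selection either busts 54 cm or exceeds an availability limit or fails to beat 1742.

1742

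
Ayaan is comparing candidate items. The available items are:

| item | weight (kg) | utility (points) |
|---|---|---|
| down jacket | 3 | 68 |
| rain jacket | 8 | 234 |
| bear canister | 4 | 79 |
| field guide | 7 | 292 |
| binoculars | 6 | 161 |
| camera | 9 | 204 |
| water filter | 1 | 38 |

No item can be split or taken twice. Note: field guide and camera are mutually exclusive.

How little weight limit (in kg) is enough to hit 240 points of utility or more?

7

Look for the lowest-weight combination reaching 240.
field guide: 292 utility at 7 kg.
Below 7 kg the best achievable stays under 240.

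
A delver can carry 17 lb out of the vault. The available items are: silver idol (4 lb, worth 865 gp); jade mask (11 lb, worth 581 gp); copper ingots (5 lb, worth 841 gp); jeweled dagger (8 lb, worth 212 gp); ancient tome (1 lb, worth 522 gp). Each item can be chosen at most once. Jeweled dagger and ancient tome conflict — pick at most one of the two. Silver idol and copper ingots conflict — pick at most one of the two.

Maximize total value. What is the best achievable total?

Silver idol + jade mask + ancient tome uses 16 of the 17 lb and totals 1968.

1968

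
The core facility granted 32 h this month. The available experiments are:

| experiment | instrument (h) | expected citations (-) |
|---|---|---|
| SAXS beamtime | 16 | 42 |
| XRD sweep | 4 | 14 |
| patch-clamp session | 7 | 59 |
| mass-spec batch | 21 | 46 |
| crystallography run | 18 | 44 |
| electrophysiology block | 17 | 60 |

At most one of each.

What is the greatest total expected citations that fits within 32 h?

133

XRD sweep + patch-clamp session + electrophysiology block uses 28 of the 32 h and totals 133.
No other feasible combination exceeds 133.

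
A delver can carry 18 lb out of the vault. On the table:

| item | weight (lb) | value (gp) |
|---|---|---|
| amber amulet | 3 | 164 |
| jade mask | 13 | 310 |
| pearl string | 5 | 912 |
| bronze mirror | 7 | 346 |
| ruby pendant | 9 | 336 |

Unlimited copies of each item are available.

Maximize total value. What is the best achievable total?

2900

The ratio ordering already packs tightly: amber amulet + 3×pearl string, 18 lb, 2900.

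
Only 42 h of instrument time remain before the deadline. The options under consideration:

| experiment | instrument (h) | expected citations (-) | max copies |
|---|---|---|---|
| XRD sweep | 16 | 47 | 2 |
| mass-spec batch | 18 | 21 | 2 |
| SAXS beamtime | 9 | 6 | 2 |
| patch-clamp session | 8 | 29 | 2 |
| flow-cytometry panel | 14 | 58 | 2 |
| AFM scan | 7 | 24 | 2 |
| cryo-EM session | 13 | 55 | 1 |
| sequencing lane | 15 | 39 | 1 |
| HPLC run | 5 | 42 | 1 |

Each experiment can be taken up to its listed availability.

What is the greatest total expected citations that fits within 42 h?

187

The ratio heuristic lands on patch-clamp session + flow-cytometry panel + cryo-EM session + HPLC run (184) but leaves 2 h idle.
Replace cryo-EM session with flow-cytometry panel: the trade gains 3 net, giving 187 at 41 h.
That's the maximum — no swap from here does better than 187.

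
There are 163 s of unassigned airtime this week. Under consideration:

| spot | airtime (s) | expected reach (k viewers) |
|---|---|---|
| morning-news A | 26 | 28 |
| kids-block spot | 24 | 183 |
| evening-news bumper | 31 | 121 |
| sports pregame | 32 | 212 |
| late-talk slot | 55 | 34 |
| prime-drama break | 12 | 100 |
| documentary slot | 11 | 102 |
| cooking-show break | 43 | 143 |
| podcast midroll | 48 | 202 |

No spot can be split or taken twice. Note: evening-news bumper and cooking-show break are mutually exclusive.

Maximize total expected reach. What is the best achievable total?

Density check — documentary slot 9.27, prime-drama break 8.33, kids-block spot 7.62, sports pregame 6.62 are the best per s.
Best packing: kids-block spot + evening-news bumper + sports pregame + prime-drama break + documentary slot + podcast midroll — 158 s, 920 total.

920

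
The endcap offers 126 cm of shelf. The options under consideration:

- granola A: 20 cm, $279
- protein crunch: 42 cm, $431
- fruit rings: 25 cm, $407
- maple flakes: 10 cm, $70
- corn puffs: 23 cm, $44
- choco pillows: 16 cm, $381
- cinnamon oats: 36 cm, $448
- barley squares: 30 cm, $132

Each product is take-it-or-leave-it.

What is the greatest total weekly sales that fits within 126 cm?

1667

Density check — choco pillows 23.81, fruit rings 16.28, granola A 13.95 are the best per cm.
A density-first pass picks granola A + fruit rings + maple flakes + choco pillows + cinnamon oats — 1585 at 107 cm.
Dropping granola A and maple flakes frees 30 cm; slotting in protein crunch (42 cm) lifts the total to 1667 at 119 cm.
Every other selection either busts 126 cm or fails to beat 1667.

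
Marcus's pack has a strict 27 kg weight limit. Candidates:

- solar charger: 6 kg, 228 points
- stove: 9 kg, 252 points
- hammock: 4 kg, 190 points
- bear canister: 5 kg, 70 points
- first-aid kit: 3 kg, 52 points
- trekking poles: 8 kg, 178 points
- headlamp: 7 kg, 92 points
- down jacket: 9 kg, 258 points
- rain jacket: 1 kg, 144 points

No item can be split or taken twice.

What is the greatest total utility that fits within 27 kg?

912

Ranking by ratio (utility/kg): rain jacket 144.00, hammock 47.50, solar charger 38.00.
The ratio heuristic lands on solar charger + hammock + first-aid kit + down jacket + rain jacket (872) but leaves 4 kg idle.
Replace first-aid kit with headlamp: the trade gains 40 net, giving 912 at 27 kg.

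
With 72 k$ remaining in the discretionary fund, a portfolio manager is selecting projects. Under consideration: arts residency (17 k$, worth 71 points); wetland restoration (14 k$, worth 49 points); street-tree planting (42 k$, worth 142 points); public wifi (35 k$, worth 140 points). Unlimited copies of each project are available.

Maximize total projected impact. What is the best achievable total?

284

By projected impact per k$: arts residency 4.18, public wifi 4.00, wetland restoration 3.50, street-tree planting 3.38 lead.
The ratio ordering already packs tightly: 4×arts residency, 68 k$, 284.
Nothing else within 72 k$ beats 284.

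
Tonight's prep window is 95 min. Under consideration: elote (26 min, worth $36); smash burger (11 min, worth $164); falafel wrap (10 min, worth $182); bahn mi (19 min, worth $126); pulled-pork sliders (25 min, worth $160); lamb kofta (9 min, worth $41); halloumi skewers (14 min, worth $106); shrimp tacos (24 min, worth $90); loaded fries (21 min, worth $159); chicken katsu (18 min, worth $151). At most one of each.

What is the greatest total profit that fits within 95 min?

888

Smash burger + falafel wrap + bahn mi + halloumi skewers + loaded fries + chicken katsu uses 93 of the 95 min and totals 888.
No other feasible combination exceeds 888.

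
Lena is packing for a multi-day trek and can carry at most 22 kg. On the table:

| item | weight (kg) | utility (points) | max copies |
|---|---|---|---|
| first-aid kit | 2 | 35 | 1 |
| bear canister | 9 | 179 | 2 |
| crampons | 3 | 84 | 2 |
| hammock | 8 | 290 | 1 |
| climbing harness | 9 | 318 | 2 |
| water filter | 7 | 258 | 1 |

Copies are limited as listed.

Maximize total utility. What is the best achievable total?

744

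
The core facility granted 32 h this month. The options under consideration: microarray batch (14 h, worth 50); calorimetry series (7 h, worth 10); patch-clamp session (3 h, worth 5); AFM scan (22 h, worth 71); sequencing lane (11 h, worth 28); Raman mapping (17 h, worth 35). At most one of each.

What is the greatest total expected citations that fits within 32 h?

88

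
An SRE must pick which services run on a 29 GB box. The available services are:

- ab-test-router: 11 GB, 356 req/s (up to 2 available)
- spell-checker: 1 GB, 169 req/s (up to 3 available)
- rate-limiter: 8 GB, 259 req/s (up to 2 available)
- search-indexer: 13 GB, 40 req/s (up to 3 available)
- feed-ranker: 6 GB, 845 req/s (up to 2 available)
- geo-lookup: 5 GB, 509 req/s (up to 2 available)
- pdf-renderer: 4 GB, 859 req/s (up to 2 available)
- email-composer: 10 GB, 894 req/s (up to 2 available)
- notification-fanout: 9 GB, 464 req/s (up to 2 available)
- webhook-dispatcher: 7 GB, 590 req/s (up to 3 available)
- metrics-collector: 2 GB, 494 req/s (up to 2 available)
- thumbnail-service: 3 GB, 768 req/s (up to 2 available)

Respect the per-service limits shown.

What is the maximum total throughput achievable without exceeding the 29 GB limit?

The ratio heuristic lands on 3×spell-checker + feed-ranker + 2×pdf-renderer + 2×metrics-collector + 2×thumbnail-service (5594) but leaves 2 GB idle.
Replace 2×spell-checker and metrics-collector with feed-ranker: the trade gains 13 net, giving 5607 at 29 GB.

5607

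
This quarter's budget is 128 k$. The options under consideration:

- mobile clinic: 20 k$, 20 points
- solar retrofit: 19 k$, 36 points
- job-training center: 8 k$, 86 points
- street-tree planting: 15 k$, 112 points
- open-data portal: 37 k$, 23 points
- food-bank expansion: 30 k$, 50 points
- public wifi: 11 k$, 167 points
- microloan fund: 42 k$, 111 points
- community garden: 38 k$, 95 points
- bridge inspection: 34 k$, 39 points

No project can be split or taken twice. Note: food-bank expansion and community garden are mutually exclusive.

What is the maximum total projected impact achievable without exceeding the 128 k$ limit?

Taking job-training center + street-tree planting + public wifi + microloan fund + community garden: 114 k$ used, 571 in projected impact.
Every other selection either busts 128 k$ or breaks a pairing rule or fails to beat 571.

571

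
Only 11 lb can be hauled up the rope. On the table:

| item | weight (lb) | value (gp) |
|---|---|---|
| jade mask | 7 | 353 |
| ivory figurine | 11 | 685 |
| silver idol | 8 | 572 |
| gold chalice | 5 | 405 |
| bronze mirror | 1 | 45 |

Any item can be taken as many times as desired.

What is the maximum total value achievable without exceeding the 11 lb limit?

Density check — gold chalice 81.00, silver idol 71.50, ivory figurine 62.27 are the best per lb.
Taking 2×gold chalice + bronze mirror: 11 lb used, 855 in value.
Every other selection either busts 11 lb or fails to beat 855.

855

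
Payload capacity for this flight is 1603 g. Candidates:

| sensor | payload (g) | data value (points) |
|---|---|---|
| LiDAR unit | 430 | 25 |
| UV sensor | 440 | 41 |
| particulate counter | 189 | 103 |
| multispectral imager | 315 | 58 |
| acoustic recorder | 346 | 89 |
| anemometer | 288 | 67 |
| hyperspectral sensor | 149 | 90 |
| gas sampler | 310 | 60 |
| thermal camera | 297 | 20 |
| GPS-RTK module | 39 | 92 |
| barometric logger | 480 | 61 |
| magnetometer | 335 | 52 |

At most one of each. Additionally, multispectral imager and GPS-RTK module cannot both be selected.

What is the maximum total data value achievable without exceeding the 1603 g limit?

502

Density check — GPS-RTK module 2.36, hyperspectral sensor 0.60, particulate counter 0.54, acoustic recorder 0.26 are the best per g.
Filling by ratio: particulate counter + acoustic recorder + anemometer + hyperspectral sensor + gas sampler + GPS-RTK module for 501, with 282 g left unused.
Dropping gas sampler frees 310 g; slotting in barometric logger (480 g) lifts the total to 502 at 1491 g.
Runner-up particulate counter + acoustic recorder + anemometer + hyperspectral sensor + gas sampler + GPS-RTK module tops out at 501.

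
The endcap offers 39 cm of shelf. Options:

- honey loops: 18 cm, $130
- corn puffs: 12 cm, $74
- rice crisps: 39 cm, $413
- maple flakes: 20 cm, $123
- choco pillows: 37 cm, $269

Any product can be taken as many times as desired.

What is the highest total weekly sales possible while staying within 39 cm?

413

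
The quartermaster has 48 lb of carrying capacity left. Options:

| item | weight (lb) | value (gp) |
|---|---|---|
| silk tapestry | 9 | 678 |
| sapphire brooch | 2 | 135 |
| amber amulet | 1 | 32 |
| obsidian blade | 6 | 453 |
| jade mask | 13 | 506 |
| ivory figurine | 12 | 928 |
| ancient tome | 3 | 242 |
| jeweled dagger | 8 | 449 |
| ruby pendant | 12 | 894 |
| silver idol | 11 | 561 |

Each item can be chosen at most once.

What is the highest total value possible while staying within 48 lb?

3434

By value per lb: ancient tome 80.67, ivory figurine 77.33, obsidian blade 75.50 lead.
Taking the top-ratio items first gives silk tapestry + sapphire brooch + amber amulet + obsidian blade + ivory figurine + ancient tome + ruby pendant for 3362 (45 lb).
The 5 lb tied up in sapphire brooch and ancient tome is better spent on jeweled dagger — total rises to 3434 (48 lb).
An exhaustive check of the 1024 subsets confirms 3434.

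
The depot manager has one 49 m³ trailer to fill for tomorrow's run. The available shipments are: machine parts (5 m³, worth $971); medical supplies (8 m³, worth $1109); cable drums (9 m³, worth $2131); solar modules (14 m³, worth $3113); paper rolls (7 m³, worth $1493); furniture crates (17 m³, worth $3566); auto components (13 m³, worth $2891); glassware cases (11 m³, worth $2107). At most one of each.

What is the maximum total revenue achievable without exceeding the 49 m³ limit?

Machine parts + cable drums + solar modules + paper rolls + auto components uses 48 of the 49 m³ and totals 10599.

10599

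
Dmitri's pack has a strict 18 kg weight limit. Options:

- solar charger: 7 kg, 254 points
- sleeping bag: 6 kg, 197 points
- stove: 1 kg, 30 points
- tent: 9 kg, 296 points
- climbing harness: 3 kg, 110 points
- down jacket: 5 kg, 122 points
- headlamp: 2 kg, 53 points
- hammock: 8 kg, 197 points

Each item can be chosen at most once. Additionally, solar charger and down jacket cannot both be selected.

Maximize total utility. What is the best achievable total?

614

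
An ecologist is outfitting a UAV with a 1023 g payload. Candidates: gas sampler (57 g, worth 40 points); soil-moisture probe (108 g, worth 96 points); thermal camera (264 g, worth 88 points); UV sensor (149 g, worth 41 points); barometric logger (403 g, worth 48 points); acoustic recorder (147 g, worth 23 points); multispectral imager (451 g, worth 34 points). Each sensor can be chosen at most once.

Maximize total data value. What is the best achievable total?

313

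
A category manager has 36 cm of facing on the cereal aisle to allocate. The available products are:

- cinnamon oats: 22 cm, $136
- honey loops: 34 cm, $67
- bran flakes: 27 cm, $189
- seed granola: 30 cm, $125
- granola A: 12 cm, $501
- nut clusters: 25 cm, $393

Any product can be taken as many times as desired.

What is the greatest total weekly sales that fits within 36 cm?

3×granola A uses 36 of the 36 cm and totals 1503.
No other feasible combination exceeds 1503.

1503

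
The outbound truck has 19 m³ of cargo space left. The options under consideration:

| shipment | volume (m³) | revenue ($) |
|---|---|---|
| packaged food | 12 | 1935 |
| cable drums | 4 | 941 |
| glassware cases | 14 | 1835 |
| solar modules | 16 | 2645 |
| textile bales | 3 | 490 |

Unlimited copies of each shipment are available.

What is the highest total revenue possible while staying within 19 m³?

4254

Taking 4×cable drums + textile bales: 19 m³ used, 4254 in revenue.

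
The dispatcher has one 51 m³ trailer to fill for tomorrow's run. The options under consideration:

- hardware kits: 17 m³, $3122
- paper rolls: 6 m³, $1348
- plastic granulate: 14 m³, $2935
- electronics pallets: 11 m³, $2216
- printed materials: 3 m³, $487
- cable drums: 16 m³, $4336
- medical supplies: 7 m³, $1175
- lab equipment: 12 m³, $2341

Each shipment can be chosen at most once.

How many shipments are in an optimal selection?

The maximum revenue within 51 m³ is 11447.
For example paper rolls + plastic granulate + printed materials + cable drums + lab equipment achieves it, using 51 m³.
Any selection reaching 11447 contains exactly 5 shipments.

5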